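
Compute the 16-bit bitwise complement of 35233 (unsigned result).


~0b1000100110100001 = 0b111011001011110 = 30302 (16-bit unsigned)

30302


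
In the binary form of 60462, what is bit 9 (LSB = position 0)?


0b1110110000101110, position 9 = 0

0


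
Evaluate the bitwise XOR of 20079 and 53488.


0b100111001101111 ^ 0b1101000011110000 = 0b1001111010011111 = 40607

40607


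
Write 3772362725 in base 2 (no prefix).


3772362725 = 11100000110110011010111111100101 in binary

11100000110110011010111111100101


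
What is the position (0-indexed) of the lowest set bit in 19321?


0b100101101111001. Lowest set bit at position 0

0


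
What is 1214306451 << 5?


0b1001000011000001101100010010011 << 5 = 0b100100001100000110110001001001100000 = 38857806432

38857806432


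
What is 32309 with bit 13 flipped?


32309 ^ (1 << 13) = 32309 ^ 8192 = 24117

24117


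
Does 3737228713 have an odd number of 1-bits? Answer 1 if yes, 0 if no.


0b11011110110000011001010110101001 has 17 ones => parity 1

1


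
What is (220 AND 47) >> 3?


Step 1: 220 & 47 = 12
Step 2: 12 >> 3 = 1

1


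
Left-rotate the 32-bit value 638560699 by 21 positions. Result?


Rotate 0b100110000011111010100110111011 left by 21 (32-bit) = 0b110111011001001100000111110101 = 929350133

929350133


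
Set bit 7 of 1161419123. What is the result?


1161419123 | (1 << 7) = 1161419123 | 128 = 1161419251

1161419251


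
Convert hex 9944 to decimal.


9944 hex = 39236 decimal

39236


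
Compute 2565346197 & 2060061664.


0b10011000111010000001001110010101 & 0b1111010110010100000101111100000 = 0b11000110010000000001110000000 = 415761280

415761280


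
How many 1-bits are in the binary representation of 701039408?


0b101001110010010000001100110000 has 11 set bits

11


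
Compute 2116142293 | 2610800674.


0b1111110001000011100010011010101 | 0b10011011100111011010100000100010 = 0b11111111101111011110110011110111 = 4290637047

4290637047


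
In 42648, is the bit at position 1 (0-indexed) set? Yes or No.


0b1010011010011000, bit 1 = 0. No

No


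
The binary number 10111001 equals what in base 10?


10111001 in decimal = 185

185


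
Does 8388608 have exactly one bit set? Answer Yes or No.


0b100000000000000000000000. Only one bit set => Yes

Yes


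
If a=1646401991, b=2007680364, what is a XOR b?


1646401991 ^ 2007680364 = 361290923

361290923


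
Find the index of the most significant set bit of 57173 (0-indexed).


0b1101111101010101. Highest set bit at position 15

15


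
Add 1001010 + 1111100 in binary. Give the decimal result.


1001010 + 1111100 = 11000110 = 198

198


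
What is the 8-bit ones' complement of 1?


1 ^ 255 = 254

254


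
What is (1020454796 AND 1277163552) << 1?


Step 1: 1020454796 & 1277163552 = 202563584
Step 2: 202563584 << 1 = 405127168

405127168


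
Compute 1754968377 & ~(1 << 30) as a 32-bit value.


1754968377 & ~(1 << 30) = 681226553

681226553


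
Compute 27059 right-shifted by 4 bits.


0b110100110110011 >> 4 = 0b11010011011 = 1691

1691


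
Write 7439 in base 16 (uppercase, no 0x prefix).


7439 = 1D0F hex

1D0F


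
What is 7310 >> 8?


0b1110010001110 >> 8 = 0b11100 = 28

28


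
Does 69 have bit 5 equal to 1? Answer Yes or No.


0b1000101, bit 5 = 0. No

No


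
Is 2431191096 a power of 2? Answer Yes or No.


0b10010000111010010000100000111000. Multiple bits set => No

No


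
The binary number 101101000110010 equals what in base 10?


101101000110010 in decimal = 23090

23090


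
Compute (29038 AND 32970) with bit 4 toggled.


Step 1: 29038 & 32970 = 74
Step 2: 74 ^ (1 << 4) = 74 ^ 16 = 90

90


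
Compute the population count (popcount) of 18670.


0b100100011101110 has 8 set bits

8


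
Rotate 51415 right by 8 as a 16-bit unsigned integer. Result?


Rotate 0b1100100011010111 right by 8 (16-bit) = 0b1101011111001000 = 55240

55240


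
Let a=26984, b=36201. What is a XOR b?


26984 ^ 36201 = 58369

58369


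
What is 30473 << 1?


0b111011100001001 << 1 = 0b1110111000010010 = 60946

60946


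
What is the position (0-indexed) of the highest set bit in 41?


0b101001. Highest set bit at position 5

5


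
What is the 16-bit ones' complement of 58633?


58633 ^ 65535 = 6902

6902


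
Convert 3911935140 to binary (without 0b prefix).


3911935140 = 11101001001010110110010010100100 in binary

11101001001010110110010010100100


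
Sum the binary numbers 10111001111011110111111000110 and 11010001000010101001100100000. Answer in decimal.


10111001111011110111111000110 + 11010001000010101001100100000 = 110001010111110100001011100110 = 828326630

828326630


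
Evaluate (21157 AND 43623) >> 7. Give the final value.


Step 1: 21157 & 43623 = 549
Step 2: 549 >> 7 = 4

4


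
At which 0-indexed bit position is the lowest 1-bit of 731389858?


0b101011100110000001111110100010. Lowest set bit at position 1

1


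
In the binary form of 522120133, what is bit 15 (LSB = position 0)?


0b11111000111101110101111000101, position 15 = 1

1


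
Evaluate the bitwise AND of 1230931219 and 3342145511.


0b1001001010111101000010100010011 & 0b11000111001101010001011111100111 = 0b1000001000101000000010100000011 = 1091831043

1091831043


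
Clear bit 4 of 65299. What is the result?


65299 & ~(1 << 4) = 65283

65283


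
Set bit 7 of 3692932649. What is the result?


3692932649 | (1 << 7) = 3692932649 | 128 = 3692932777

3692932777


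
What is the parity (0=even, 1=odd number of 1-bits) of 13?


0b1101 has 3 ones => parity 1

1


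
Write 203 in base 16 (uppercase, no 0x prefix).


203 = CB hex

CB


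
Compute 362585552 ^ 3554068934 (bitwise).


0b10101100111001001110111010000 ^ 0b11010011110101101100100111000110 = 0b11000110010010100101010000010110 = 3326759958

3326759958


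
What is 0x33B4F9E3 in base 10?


33B4F9E3 hex = 867498467 decimal

867498467


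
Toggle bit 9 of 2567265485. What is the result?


2567265485 ^ (1 << 9) = 2567265485 ^ 512 = 2567265997

2567265997


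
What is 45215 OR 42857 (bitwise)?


0b1011000010011111 | 0b1010011101101001 = 0b1011011111111111 = 47103

47103


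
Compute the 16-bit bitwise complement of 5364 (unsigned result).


~0b1010011110100 = 0b1110101100001011 = 60171 (16-bit unsigned)

60171


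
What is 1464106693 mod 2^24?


1464106693 & 16777215 = 4488901

4488901


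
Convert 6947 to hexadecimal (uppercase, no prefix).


6947 = 1B23 hex

1B23


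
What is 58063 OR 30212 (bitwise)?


0b1110001011001111 | 0b111011000000100 = 0b1111011011001111 = 63183

63183


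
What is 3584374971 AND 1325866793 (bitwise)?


0b11010101101001010011100010111011 & 0b1001111000001110001111100101001 = 0b1000101000001010001100000101001 = 1157961769

1157961769


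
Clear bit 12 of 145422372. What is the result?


145422372 & ~(1 << 12) = 145418276

145418276


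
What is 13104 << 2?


0b11001100110000 << 2 = 0b1100110011000000 = 52416

52416


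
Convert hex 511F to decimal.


511F hex = 20767 decimal

20767


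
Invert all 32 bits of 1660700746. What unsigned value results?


1660700746 ^ 4294967295 = 2634266549

2634266549


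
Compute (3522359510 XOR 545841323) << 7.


Step 1: 3522359510 ^ 545841323 = 4051308669
Step 2: 4051308669 << 7 = 518567509632

518567509632


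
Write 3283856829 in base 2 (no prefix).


3283856829 = 11000011101110111010110110111101 in binary

11000011101110111010110110111101


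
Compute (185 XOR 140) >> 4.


Step 1: 185 ^ 140 = 53
Step 2: 53 >> 4 = 3

3


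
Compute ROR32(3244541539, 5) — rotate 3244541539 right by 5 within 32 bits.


Rotate 0b11000001011000111100011001100011 right by 5 (32-bit) = 0b11110000010110001111000110011 = 504045107

504045107


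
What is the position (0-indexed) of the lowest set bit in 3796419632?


0b11100010010010001100010000110000. Lowest set bit at position 4

4


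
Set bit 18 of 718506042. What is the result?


718506042 | (1 << 18) = 718506042 | 262144 = 718768186

718768186


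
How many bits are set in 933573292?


0b110111101001010011001010101100 has 16 set bits

16


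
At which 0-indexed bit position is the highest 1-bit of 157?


0b10011101. Highest set bit at position 7

7


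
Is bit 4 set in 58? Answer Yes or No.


0b111010, bit 4 = 1. Yes

Yes


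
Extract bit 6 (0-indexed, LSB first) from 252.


0b11111100, position 6 = 1

1


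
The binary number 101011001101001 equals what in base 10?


101011001101001 in decimal = 22121

22121


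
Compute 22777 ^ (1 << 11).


22777 ^ (1 << 11) = 22777 ^ 2048 = 20729

20729


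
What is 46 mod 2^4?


46 & 15 = 14

14


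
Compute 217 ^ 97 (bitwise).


0b11011001 ^ 0b1100001 = 0b10111000 = 184

184


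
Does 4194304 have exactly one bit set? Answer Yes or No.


0b10000000000000000000000. Only one bit set => Yes

Yes


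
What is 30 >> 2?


0b11110 >> 2 = 0b111 = 7

7


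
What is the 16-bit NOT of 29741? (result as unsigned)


~0b111010000101101 = 0b1000101111010010 = 35794 (16-bit unsigned)

35794


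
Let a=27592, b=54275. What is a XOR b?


27592 ^ 54275 = 49099

49099


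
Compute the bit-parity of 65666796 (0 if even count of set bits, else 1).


0b11111010011111111011101100 has 19 ones => parity 1

1


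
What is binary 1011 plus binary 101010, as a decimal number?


1011 + 101010 = 110101 = 53

53


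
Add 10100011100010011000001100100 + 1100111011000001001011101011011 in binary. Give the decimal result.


10100011100010011000001100100 + 1100111011000001001011101011011 = 1111011110100011100011110111111 = 2077345727

2077345727


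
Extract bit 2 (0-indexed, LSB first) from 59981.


0b1110101001001101, position 2 = 1

1


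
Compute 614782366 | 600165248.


0b100100101001001101010110011110 | 0b100011110001011100101110000000 = 0b100111111001011101111110011110 = 669376414

669376414


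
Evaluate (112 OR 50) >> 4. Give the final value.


Step 1: 112 | 50 = 114
Step 2: 114 >> 4 = 7

7


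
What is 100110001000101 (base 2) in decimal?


100110001000101 in decimal = 19525

19525


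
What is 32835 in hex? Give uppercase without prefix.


32835 = 8043 hex

8043


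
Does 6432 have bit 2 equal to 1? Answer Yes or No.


0b1100100100000, bit 2 = 0. No

No


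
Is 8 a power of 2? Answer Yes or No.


0b1000. Only one bit set => Yes

Yes


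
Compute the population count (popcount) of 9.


0b1001 has 2 set bits

2


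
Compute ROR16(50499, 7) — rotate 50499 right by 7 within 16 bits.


Rotate 0b1100010101000011 right by 7 (16-bit) = 0b1000011110001010 = 34698

34698


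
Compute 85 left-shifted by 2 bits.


0b1010101 << 2 = 0b101010100 = 340

340


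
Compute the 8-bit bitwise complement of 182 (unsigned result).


~0b10110110 = 0b1001001 = 73 (8-bit unsigned)

73


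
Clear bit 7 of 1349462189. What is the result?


1349462189 & ~(1 << 7) = 1349462061

1349462061


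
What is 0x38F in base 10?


38F hex = 911 decimal

911


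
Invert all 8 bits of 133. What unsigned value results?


133 ^ 255 = 122

122


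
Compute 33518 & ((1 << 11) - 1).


33518 & 2047 = 750

750


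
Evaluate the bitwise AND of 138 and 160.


0b10001010 & 0b10100000 = 0b10000000 = 128

128


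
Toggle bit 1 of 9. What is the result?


9 ^ (1 << 1) = 9 ^ 2 = 11

11


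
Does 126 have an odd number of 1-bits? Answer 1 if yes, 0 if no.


0b1111110 has 6 ones => parity 0

0


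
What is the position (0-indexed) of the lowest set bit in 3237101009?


0b11000000111100100011110111010001. Lowest set bit at position 0

0


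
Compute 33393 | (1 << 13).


33393 | (1 << 13) = 33393 | 8192 = 41585

41585


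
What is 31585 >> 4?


0b111101101100001 >> 4 = 0b11110110110 = 1974

1974


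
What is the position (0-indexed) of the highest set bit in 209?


0b11010001. Highest set bit at position 7

7


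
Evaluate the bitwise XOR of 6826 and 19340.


0b1101010101010 ^ 0b100101110001100 = 0b101000100100110 = 20774

20774


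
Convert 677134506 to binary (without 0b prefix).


677134506 = 101000010111000100000010101010 in binary

101000010111000100000010101010


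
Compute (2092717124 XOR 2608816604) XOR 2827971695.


Step 1: 2092717124 ^ 2608816604 = 3888330136
Step 2: 3888330136 ^ 2827971695 = 1330403831

1330403831


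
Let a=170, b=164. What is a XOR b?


170 ^ 164 = 14

14


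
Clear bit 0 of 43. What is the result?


43 & ~(1 << 0) = 42

42


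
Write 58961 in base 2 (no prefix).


58961 = 1110011001010001 in binary

1110011001010001


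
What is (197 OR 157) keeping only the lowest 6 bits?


Step 1: 197 | 157 = 221
Step 2: 221 & 63 = 29

29


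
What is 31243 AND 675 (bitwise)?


0b111101000001011 & 0b1010100011 = 0b1000000011 = 515

515


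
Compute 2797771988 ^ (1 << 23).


2797771988 ^ (1 << 23) = 2797771988 ^ 8388608 = 2789383380

2789383380


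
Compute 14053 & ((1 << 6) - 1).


14053 & 63 = 37

37


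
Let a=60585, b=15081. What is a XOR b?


60585 ^ 15081 = 54848

54848


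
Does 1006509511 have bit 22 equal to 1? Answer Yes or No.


0b111011111111100001110111000111, bit 22 = 1. Yes

Yes


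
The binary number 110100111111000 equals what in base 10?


110100111111000 in decimal = 27128

27128


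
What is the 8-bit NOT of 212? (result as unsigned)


~0b11010100 = 0b101011 = 43 (8-bit unsigned)

43


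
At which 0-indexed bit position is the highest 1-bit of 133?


0b10000101. Highest set bit at position 7

7


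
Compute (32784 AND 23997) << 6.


Step 1: 32784 & 23997 = 16
Step 2: 16 << 6 = 1024

1024


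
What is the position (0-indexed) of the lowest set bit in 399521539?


0b10111110100000011011100000011. Lowest set bit at position 0

0


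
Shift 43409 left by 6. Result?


0b1010100110010001 << 6 = 0b1010100110010001000000 = 2778176

2778176


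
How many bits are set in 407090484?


0b11000010000111011010100110100 has 13 set bits

13


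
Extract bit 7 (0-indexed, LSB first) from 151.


0b10010111, position 7 = 1

1


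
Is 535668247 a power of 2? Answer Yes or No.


0b11111111011011010011000010111. Multiple bits set => No

No


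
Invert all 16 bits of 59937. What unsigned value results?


59937 ^ 65535 = 5598

5598


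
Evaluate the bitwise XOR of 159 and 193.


0b10011111 ^ 0b11000001 = 0b1011110 = 94

94


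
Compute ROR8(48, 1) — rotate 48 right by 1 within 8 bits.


Rotate 0b110000 right by 1 (8-bit) = 0b11000 = 24

24


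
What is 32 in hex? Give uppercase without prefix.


32 = 20 hex

20


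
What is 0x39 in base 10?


39 hex = 57 decimal

57


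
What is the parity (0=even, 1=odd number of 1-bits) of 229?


0b11100101 has 5 ones => parity 1

1


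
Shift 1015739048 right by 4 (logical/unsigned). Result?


0b111100100010101111001010101000 >> 4 = 0b11110010001010111100101010 = 63483690

63483690


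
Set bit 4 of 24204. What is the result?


24204 | (1 << 4) = 24204 | 16 = 24220

24220


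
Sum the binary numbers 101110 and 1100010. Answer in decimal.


101110 + 1100010 = 10010000 = 144

144


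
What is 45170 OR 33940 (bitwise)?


0b1011000001110010 | 0b1000010010010100 = 0b1011010011110110 = 46326

46326


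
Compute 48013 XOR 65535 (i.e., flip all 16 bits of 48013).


48013 ^ 65535 = 17522

17522


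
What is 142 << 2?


0b10001110 << 2 = 0b1000111000 = 568

568


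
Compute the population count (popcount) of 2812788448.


0b10100111101001111011111011100000 has 19 set bits

19


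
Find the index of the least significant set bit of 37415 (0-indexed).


0b1001001000100111. Lowest set bit at position 0

0


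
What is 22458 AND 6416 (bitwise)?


0b101011110111010 & 0b1100100010000 = 0b1000100010000 = 4368

4368


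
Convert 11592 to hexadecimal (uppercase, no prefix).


11592 = 2D48 hex

2D48


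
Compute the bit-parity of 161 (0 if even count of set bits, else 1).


0b10100001 has 3 ones => parity 1

1


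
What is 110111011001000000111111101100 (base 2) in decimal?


110111011001000000111111101100 in decimal = 929304556

929304556


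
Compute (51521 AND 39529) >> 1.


Step 1: 51521 & 39529 = 34881
Step 2: 34881 >> 1 = 17440

17440


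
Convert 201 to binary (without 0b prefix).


201 = 11001001 in binary

11001001


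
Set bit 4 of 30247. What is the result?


30247 | (1 << 4) = 30247 | 16 = 30263

30263


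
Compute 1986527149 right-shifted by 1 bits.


0b1110110011001111111111110101101 >> 1 = 0b111011001100111111111111010110 = 993263574

993263574


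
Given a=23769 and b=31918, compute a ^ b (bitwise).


23769 ^ 31918 = 8311

8311


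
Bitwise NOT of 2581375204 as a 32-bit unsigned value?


~0b10011001110111001010100011100100 = 0b1100110001000110101011100011011 = 1713592091 (32-bit unsigned)

1713592091


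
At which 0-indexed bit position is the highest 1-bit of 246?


0b11110110. Highest set bit at position 7

7


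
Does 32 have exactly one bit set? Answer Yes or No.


0b100000. Only one bit set => Yes

Yes


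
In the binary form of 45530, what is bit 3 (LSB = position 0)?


0b1011000111011010, position 3 = 1

1


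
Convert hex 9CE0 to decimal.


9CE0 hex = 40160 decimal

40160


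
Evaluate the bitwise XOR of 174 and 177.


0b10101110 ^ 0b10110001 = 0b11111 = 31

31


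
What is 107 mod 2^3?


107 & 7 = 3

3


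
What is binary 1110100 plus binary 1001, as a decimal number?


1110100 + 1001 = 1111101 = 125

125


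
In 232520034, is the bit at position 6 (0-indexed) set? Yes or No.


0b1101110110111111100101100010, bit 6 = 1. Yes

Yes


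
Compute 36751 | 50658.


0b1000111110001111 | 0b1100010111100010 = 0b1100111111101111 = 53231

53231


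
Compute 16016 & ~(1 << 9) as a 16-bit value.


16016 & ~(1 << 9) = 15504

15504


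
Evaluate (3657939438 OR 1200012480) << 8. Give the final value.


Step 1: 3657939438 | 1200012480 = 3750215150
Step 2: 3750215150 << 8 = 960055078400

960055078400


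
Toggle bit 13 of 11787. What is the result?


11787 ^ (1 << 13) = 11787 ^ 8192 = 3595

3595


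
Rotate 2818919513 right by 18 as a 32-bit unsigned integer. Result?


Rotate 0b10101000000001010100110001011001 right by 18 (32-bit) = 0b1010011000101100110101000000001 = 1393977857

1393977857


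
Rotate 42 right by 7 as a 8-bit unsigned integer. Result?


Rotate 0b101010 right by 7 (8-bit) = 0b1010100 = 84

84


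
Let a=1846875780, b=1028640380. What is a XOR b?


1846875780 ^ 1028640380 = 1398462712

1398462712


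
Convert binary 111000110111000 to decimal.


111000110111000 in decimal = 29112

29112


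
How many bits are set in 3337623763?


0b11000110111100000001100011010011 has 15 set bits

15


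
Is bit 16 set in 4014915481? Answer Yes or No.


0b11101111010011101011111110011001, bit 16 = 0. No

No


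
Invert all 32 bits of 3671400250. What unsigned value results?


3671400250 ^ 4294967295 = 623567045

623567045


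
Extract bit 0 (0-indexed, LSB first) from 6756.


0b1101001100100, position 0 = 0

0


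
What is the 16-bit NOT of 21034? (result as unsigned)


~0b101001000101010 = 0b1010110111010101 = 44501 (16-bit unsigned)

44501


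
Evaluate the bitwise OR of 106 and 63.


0b1101010 | 0b111111 = 0b1111111 = 127

127


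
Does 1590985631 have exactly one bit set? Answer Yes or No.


0b1011110110101001000001110011111. Multiple bits set => No

No


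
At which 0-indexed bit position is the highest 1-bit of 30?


0b11110. Highest set bit at position 4

4


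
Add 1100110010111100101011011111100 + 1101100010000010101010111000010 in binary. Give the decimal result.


1100110010111100101011011111100 + 1101100010000010101010111000010 = 11010010100111111010110010111110 = 3533679806

3533679806


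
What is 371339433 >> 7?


0b10110001000100011000010101001 >> 7 = 0b1011000100010001100001 = 2901089

2901089


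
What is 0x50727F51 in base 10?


50727F51 hex = 1349680977 decimal

1349680977


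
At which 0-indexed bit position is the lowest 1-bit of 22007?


0b101010111110111. Lowest set bit at position 0

0


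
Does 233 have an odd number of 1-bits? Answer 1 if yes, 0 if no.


0b11101001 has 5 ones => parity 1

1


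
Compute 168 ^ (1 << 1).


168 ^ (1 << 1) = 168 ^ 2 = 170

170


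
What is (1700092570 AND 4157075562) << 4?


Step 1: 1700092570 & 4157075562 = 1699041290
Step 2: 1699041290 << 4 = 27184660640

27184660640


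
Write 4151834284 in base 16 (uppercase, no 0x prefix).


4151834284 = F777F6AC hex

F777F6AC


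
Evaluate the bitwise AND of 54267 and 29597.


0b1101001111111011 & 0b111001110011101 = 0b101001110011001 = 21401

21401


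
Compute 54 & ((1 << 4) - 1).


54 & 15 = 6

6


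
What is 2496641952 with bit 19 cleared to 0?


2496641952 & ~(1 << 19) = 2496117664

2496117664


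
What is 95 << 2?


0b1011111 << 2 = 0b101111100 = 380

380


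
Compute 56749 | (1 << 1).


56749 | (1 << 1) = 56749 | 2 = 56751

56751


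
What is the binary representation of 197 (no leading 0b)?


197 = 11000101 in binary

11000101


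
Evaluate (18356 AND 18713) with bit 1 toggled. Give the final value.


Step 1: 18356 & 18713 = 16656
Step 2: 16656 ^ (1 << 1) = 16656 ^ 2 = 16658

16658


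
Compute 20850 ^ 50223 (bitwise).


0b101000101110010 ^ 0b1100010000101111 = 0b1001010101011101 = 38237

38237


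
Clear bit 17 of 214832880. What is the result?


214832880 & ~(1 << 17) = 214701808

214701808


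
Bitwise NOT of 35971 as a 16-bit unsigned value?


~0b1000110010000011 = 0b111001101111100 = 29564 (16-bit unsigned)

29564


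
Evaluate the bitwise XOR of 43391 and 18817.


0b1010100101111111 ^ 0b100100110000001 = 0b1110000011111110 = 57598

57598


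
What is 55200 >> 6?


0b1101011110100000 >> 6 = 0b1101011110 = 862

862


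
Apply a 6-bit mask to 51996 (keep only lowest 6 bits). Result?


51996 & 63 = 28

28


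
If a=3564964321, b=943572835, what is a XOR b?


3564964321 ^ 943572835 = 3963670146

3963670146


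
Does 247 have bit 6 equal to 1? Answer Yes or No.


0b11110111, bit 6 = 1. Yes

Yes


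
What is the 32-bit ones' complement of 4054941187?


4054941187 ^ 4294967295 = 240026108

240026108


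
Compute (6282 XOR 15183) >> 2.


Step 1: 6282 ^ 15183 = 9157
Step 2: 9157 >> 2 = 2289

2289


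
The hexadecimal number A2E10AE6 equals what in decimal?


A2E10AE6 hex = 2732657382 decimal

2732657382


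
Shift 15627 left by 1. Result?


0b11110100001011 << 1 = 0b111101000010110 = 31254

31254


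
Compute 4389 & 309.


0b1000100100101 & 0b100110101 = 0b100100101 = 293

293


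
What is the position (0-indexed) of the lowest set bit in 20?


0b10100. Lowest set bit at position 2

2


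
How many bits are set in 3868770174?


0b11100110100110001011111101111110 has 21 set bits

21


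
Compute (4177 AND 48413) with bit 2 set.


Step 1: 4177 & 48413 = 4113
Step 2: 4113 | (1 << 2) = 4113 | 4 = 4117

4117


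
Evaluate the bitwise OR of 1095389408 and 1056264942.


0b1000001010010100101000011100000 | 0b111110111101010101001011101110 = 0b1111111111111110101001011101110 = 2147439342

2147439342


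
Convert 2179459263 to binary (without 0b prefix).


2179459263 = 10000001111001111110100010111111 in binary

10000001111001111110100010111111


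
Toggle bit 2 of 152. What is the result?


152 ^ (1 << 2) = 152 ^ 4 = 156

156


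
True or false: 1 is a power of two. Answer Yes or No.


0b1. Only one bit set => Yes

Yes


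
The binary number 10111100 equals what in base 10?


10111100 in decimal = 188

188


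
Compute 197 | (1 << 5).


197 | (1 << 5) = 197 | 32 = 229

229


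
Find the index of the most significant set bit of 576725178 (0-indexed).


0b100010011000000010000010111010. Highest set bit at position 29

29


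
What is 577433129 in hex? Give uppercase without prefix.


577433129 = 226AEE29 hex

226AEE29


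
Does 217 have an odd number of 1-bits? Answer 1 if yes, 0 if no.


0b11011001 has 5 ones => parity 1

1


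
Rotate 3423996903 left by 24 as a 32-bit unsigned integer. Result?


Rotate 0b11001100000101100000101111100111 left by 24 (32-bit) = 0b11100111110011000001011000001011 = 3888911883

3888911883


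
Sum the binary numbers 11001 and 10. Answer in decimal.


11001 + 10 = 11011 = 27

27


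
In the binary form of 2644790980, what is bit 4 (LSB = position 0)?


0b10011101101001000100111011000100, position 4 = 0

0


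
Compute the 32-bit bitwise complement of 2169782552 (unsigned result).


~0b10000001010101000100000100011000 = 0b1111110101010111011111011100111 = 2125184743 (32-bit unsigned)

2125184743


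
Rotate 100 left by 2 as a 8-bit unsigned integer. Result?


Rotate 0b1100100 left by 2 (8-bit) = 0b10010001 = 145

145


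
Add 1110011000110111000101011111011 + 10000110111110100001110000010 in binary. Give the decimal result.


1110011000110111000101011111011 + 10000110111110100001110000010 = 10000011111110101100111001111101 = 2214252157

2214252157


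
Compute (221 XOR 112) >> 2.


Step 1: 221 ^ 112 = 173
Step 2: 173 >> 2 = 43

43


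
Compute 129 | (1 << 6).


129 | (1 << 6) = 129 | 64 = 193

193


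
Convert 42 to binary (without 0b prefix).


42 = 101010 in binary

101010


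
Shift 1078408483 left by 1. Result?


0b1000000010001110011010100100011 << 1 = 0b10000000100011100110101001000110 = 2156816966

2156816966


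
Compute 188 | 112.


0b10111100 | 0b1110000 = 0b11111100 = 252

252


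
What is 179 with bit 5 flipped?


179 ^ (1 << 5) = 179 ^ 32 = 147

147


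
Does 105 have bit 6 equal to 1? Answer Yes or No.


0b1101001, bit 6 = 1. Yes

Yes


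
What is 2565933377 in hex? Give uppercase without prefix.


2565933377 = 98F10941 hex

98F10941


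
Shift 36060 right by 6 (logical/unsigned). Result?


0b1000110011011100 >> 6 = 0b1000110011 = 563

563


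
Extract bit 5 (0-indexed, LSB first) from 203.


0b11001011, position 5 = 0

0


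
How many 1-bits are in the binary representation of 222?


0b11011110 has 6 set bits

6


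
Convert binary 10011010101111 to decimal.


10011010101111 in decimal = 9903

9903


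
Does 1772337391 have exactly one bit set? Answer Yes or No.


0b1101001101000111011100011101111. Multiple bits set => No

No


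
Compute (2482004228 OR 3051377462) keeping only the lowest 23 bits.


Step 1: 2482004228 | 3051377462 = 3085988662
Step 2: 3085988662 & 8388607 = 7369526

7369526


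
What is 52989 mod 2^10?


52989 & 1023 = 765

765


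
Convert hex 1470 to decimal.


1470 hex = 5232 decimal

5232


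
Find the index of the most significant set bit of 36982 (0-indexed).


0b1001000001110110. Highest set bit at position 15

15


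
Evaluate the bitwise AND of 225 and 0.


0b11100001 & 0b0 = 0b0 = 0

0


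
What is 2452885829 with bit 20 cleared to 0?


2452885829 & ~(1 << 20) = 2451837253

2451837253


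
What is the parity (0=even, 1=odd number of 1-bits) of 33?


0b100001 has 2 ones => parity 0

0


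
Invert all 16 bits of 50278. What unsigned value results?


50278 ^ 65535 = 15257

15257


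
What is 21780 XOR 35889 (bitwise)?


0b101010100010100 ^ 0b1000110000110001 = 0b1101100100100101 = 55589

55589


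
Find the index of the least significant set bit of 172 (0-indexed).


0b10101100. Lowest set bit at position 2

2


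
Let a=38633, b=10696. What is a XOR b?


38633 ^ 10696 = 48929

48929


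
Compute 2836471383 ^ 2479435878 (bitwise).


0b10101001000100010001111001010111 ^ 0b10010011110010010011000001100110 = 0b111010110110000010111000110001 = 987246129

987246129


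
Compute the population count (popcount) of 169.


0b10101001 has 4 set bits

4


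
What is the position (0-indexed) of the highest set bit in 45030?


0b1010111111100110. Highest set bit at position 15

15


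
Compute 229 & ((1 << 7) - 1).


229 & 127 = 101

101


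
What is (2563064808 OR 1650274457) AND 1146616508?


Step 1: 2563064808 | 1650274457 = 4208817145
Step 2: 4208817145 & 1146616508 = 1079341752

1079341752


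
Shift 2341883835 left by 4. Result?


0b10001011100101100100111110111011 << 4 = 0b100010111001011001001111101110110000 = 37470141360

37470141360


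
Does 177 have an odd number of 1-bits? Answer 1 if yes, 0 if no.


0b10110001 has 4 ones => parity 0

0


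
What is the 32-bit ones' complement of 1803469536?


1803469536 ^ 4294967295 = 2491497759

2491497759


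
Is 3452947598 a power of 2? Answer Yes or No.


0b11001101110011111100110010001110. Multiple bits set => No

No


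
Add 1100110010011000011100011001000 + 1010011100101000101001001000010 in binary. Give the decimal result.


1100110010011000011100011001000 + 1010011100101000101001001000010 = 10111001111000001000101100001010 = 3118500618

3118500618


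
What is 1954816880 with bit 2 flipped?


1954816880 ^ (1 << 2) = 1954816880 ^ 4 = 1954816884

1954816884


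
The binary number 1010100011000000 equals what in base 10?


1010100011000000 in decimal = 43200

43200


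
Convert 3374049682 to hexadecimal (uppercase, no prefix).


3374049682 = C91BE992 hex

C91BE992


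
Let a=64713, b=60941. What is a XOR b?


64713 ^ 60941 = 4804

4804


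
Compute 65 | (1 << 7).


65 | (1 << 7) = 65 | 128 = 193

193


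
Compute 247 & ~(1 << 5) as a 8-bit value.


247 & ~(1 << 5) = 215

215


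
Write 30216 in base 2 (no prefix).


30216 = 111011000001000 in binary

111011000001000


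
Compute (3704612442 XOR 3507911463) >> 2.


Step 1: 3704612442 ^ 3507911463 = 232365437
Step 2: 232365437 >> 2 = 58091359

58091359


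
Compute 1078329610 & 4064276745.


0b1000000010001100000000100001010 & 0b11110010001111111111000100001001 = 0b1000000000001100000000100001000 = 1074135304

1074135304


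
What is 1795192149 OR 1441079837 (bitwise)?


0b1101011000000000111010101010101 | 0b1010101111001010010001000011101 = 0b1111111111001010111011101011101 = 2145744733

2145744733


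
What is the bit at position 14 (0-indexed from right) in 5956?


0b1011101000100, position 14 = 0

0


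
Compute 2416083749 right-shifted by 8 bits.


0b10010000000000101000001100100101 >> 8 = 0b100100000000001010000011 = 9437827

9437827


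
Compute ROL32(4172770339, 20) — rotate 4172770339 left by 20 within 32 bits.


Rotate 0b11111000101101110110110000100011 left by 20 (32-bit) = 0b11000010001111111000101101110110 = 3258944374

3258944374


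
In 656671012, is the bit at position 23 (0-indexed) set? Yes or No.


0b100111001001000000000100100100, bit 23 = 0. No

No


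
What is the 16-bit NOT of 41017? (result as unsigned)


~0b1010000000111001 = 0b101111111000110 = 24518 (16-bit unsigned)

24518


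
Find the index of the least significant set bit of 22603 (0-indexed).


0b101100001001011. Lowest set bit at position 0

0


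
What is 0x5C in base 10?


5C hex = 92 decimal

92


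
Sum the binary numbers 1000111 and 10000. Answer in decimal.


1000111 + 10000 = 1010111 = 87

87


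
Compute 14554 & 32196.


0b11100011011010 & 0b111110111000100 = 0b11100011000000 = 14528

14528


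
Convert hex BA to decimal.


BA hex = 186 decimal

186


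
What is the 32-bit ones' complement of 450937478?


450937478 ^ 4294967295 = 3844029817

3844029817


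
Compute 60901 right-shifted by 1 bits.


0b1110110111100101 >> 1 = 0b111011011110010 = 30450

30450


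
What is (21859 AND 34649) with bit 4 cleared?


Step 1: 21859 & 34649 = 1345
Step 2: 1345 & ~(1 << 4) = 1345

1345


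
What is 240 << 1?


0b11110000 << 1 = 0b111100000 = 480

480


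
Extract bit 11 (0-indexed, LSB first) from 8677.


0b10000111100101, position 11 = 0

0


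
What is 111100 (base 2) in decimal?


111100 in decimal = 60

60


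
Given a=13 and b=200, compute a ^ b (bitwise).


13 ^ 200 = 197

197


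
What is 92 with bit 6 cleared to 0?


92 & ~(1 << 6) = 28

28


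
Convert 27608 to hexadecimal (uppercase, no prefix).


27608 = 6BD8 hex

6BD8


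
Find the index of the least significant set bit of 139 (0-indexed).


0b10001011. Lowest set bit at position 0

0


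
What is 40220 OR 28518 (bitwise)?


0b1001110100011100 | 0b110111101100110 = 0b1111111101111110 = 65406

65406


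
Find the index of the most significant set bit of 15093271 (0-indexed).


0b111001100100111000010111. Highest set bit at position 23

23


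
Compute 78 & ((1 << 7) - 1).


78 & 127 = 78

78


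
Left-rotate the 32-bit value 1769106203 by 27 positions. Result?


Rotate 0b1101001011100100110101100011011 left by 27 (32-bit) = 0b11011011010010111001001101011000 = 3679163224

3679163224


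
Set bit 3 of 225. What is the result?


225 | (1 << 3) = 225 | 8 = 233

233


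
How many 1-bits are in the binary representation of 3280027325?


0b11000011100000010011111010111101 has 17 set bits

17


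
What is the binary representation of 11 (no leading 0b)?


11 = 1011 in binary

1011


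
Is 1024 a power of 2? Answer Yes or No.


0b10000000000. Only one bit set => Yes

Yes


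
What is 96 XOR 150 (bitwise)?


0b1100000 ^ 0b10010110 = 0b11110110 = 246

246


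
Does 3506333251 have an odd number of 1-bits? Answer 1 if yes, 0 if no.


0b11010000111111100110011001000011 has 17 ones => parity 1

1


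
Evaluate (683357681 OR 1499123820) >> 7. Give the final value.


Step 1: 683357681 | 1499123820 = 2046555645
Step 2: 2046555645 >> 7 = 15988715

15988715


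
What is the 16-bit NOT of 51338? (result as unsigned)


~0b1100100010001010 = 0b11011101110101 = 14197 (16-bit unsigned)

14197


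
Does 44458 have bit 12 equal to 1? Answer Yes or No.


0b1010110110101010, bit 12 = 0. No

No


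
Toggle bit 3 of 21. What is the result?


21 ^ (1 << 3) = 21 ^ 8 = 29

29


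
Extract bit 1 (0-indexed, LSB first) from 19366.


0b100101110100110, position 1 = 1

1


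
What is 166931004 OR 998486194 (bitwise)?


0b1001111100110010101000111100 | 0b111011100000111011000010110010 = 0b111011111100111011101010111110 = 1005828798

1005828798


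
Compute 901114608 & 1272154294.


0b110101101101011110101011110000 & 0b1001011110100111000100010110110 = 0b1100100011000100010110000 = 26314928

26314928


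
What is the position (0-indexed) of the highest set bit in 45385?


0b1011000101001001. Highest set bit at position 15

15


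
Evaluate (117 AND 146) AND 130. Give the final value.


Step 1: 117 & 146 = 16
Step 2: 16 & 130 = 0

0


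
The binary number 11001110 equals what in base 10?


11001110 in decimal = 206

206


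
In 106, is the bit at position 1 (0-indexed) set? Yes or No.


0b1101010, bit 1 = 1. Yes

Yes


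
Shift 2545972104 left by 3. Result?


0b10010111110000000111001110001000 << 3 = 0b10010111110000000111001110001000000 = 20367776832

20367776832


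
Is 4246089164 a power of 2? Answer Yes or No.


0b11111101000101100010110111001100. Multiple bits set => No

No


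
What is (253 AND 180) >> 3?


Step 1: 253 & 180 = 180
Step 2: 180 >> 3 = 22

22


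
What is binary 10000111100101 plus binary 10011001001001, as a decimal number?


10000111100101 + 10011001001001 = 100100000101110 = 18478

18478


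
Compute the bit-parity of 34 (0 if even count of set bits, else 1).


0b100010 has 2 ones => parity 0

0


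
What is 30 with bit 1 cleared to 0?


30 & ~(1 << 1) = 28

28


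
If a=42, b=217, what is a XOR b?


42 ^ 217 = 243

243


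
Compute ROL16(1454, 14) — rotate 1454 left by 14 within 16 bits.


Rotate 0b10110101110 left by 14 (16-bit) = 0b1000000101101011 = 33131

33131


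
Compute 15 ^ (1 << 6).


15 ^ (1 << 6) = 15 ^ 64 = 79

79


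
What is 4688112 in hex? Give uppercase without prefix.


4688112 = 4788F0 hex

4788F0


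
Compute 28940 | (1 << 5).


28940 | (1 << 5) = 28940 | 32 = 28972

28972


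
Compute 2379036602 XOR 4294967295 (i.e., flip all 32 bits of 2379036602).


2379036602 ^ 4294967295 = 1915930693

1915930693


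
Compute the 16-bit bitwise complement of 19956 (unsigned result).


~0b100110111110100 = 0b1011001000001011 = 45579 (16-bit unsigned)

45579


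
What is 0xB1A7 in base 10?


B1A7 hex = 45479 decimal

45479


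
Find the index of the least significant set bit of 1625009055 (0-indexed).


0b1100000110110111010101110011111. Lowest set bit at position 0

0


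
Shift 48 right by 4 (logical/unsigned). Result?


0b110000 >> 4 = 0b11 = 3

3


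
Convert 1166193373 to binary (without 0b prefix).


1166193373 = 1000101100000101011001011011101 in binary

1000101100000101011001011011101


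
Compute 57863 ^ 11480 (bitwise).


0b1110001000000111 ^ 0b10110011011000 = 0b1100111011011111 = 52959

52959


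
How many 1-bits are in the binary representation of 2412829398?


0b10001111110100001101101011010110 has 18 set bits

18


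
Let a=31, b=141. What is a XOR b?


31 ^ 141 = 146

146


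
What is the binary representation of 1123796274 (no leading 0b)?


1123796274 = 1000010111110111100010100110010 in binary

1000010111110111100010100110010


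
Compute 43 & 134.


0b101011 & 0b10000110 = 0b10 = 2

2


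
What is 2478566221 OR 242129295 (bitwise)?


0b10010011101110111110101101001101 | 0b1110011011101001100110001111 = 0b10011111111111111111101111001111 = 2684353487

2684353487


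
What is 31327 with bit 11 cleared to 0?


31327 & ~(1 << 11) = 29279

29279


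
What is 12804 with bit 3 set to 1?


12804 | (1 << 3) = 12804 | 8 = 12812

12812


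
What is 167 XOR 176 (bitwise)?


0b10100111 ^ 0b10110000 = 0b10111 = 23

23


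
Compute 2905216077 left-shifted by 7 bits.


0b10101101001010100001010001001101 << 7 = 0b101011010010101000010100010011010000000 = 371867657856

371867657856


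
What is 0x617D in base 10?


617D hex = 24957 decimal

24957


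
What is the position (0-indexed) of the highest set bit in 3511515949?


0b11010001010011010111101100101101. Highest set bit at position 31

31


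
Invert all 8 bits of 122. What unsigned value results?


122 ^ 255 = 133

133
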